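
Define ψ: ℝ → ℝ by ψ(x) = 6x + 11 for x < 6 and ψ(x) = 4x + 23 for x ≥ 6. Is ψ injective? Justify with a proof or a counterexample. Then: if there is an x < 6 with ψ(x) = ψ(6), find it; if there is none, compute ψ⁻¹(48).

25/4

Both pieces are strictly increasing (slopes 6 and 4), so each is injective on its own interval.
The left piece maps (−∞, 6) onto (−∞, 47); the right piece maps [6, ∞) onto [47, ∞).
These images are disjoint, so no value is attained by both pieces. Therefore ψ is injective.
Because the two images are disjoint, no x < 6 has ψ(x) = ψ(6), so we compute ψ⁻¹(48): 48 lies in [47, ∞), so solve 4x + 23 = 48: x = (48 − 23)/4 = 25/4.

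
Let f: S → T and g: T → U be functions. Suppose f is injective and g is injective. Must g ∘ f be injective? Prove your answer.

injective

Suppose (g ∘ f)(x_1) = (g ∘ f)(x_2), i.e. g(f(x_1)) = g(f(x_2)).
Since g is injective, f(x_1) = f(x_2). Since f is injective, x_1 = x_2. Therefore g ∘ f is injective.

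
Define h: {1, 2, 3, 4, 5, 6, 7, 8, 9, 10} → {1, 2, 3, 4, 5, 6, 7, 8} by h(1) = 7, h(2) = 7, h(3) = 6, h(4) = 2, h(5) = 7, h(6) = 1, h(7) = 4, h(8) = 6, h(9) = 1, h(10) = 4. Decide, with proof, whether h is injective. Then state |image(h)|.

h(1) = 7 = h(2) with 1 ≠ 2, so h is not injective.
The image of h is {1, 2, 4, 6, 7}, which has 5 elements.

5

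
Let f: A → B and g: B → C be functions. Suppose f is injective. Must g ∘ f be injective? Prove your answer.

not injective

No. Take A = B = C = {0, 1}, f = identity (injective), and g(x) = 0 for every x.
Then (g ∘ f)(0) = 0 = (g ∘ f)(1) with 0 ≠ 1, so g ∘ f is not injective.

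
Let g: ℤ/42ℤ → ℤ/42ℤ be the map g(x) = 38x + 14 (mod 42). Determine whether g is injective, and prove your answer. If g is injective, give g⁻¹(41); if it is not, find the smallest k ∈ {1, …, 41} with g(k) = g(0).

21

Recall: injectivity means: for all s, t in the domain, g(s) = g(t) implies s = t.
We have gcd(38, 42) = 2 > 1. Taking s = 0 and t = 21: g(0) = 14 and g(21) = 38·21 + 14 = 812 ≡ 14 (mod 42).
So g(0) = g(21) while 0 ≠ 21, therefore g is not injective.
Since g is not injective, we find the least positive k with g(k) = g(0): this means 38k ≡ 0 (mod 42), i.e. 42 ∣ 38k. Since gcd(38, 42) = 2, dividing through by 2 this holds exactly when 21 ∣ 19k, and as gcd(19, 21) = 1, exactly when 21 ∣ k.
The smallest positive such k is 21.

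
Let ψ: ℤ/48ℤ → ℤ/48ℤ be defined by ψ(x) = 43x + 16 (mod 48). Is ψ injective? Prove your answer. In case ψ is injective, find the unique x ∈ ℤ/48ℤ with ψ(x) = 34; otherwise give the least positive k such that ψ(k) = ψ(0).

6

By definition, ψ is injective when ψ(a) = ψ(b) forces a = b.
If ψ(a) = ψ(b), then 43a ≡ 43b (mod 48). Because gcd(43, 48) = 1, we may cancel 43 to get a ≡ b (mod 48).
So ψ is injective.
We now compute 43⁻¹ mod 48 explicitly. Euclid's algorithm: 48 = 1·43 + 5, 43 = 8·5 + 3, 5 = 1·3 + 2, 3 = 1·2 + 1; back-substituting gives 1 = 19·43 − 17·48, so 43⁻¹ ≡ 19 (mod 48).
Since ψ is injective, we find ψ⁻¹(34): we need 43x ≡ 34 − 16 ≡ 18 (mod 48). Using 43⁻¹ = 19: x ≡ 19·18 = 342 = 7·48 + 6, so x = 6.
Check: ψ(6) = 43·6 + 16 = 274 = 5·48 + 34 ≡ 34 (mod 48).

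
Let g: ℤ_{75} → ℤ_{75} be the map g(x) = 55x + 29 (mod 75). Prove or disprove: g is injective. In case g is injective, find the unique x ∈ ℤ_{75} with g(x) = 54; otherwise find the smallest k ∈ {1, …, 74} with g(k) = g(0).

15

We have gcd(55, 75) = 5 > 1. Taking a = 0 and b = 15: g(0) = 29 and g(15) = 55·15 + 29 = 854 ≡ 29 (mod 75).
So g(0) = g(15) while 0 ≠ 15, so g is not injective.
Since g is not injective, we find the least positive k with g(k) = g(0): this means 55k ≡ 0 (mod 75), i.e. 75 ∣ 55k. Since gcd(55, 75) = 5, dividing through by 5 this holds exactly when 15 ∣ 11k, and as gcd(11, 15) = 1, exactly when 15 ∣ k.
The smallest positive such k is 15.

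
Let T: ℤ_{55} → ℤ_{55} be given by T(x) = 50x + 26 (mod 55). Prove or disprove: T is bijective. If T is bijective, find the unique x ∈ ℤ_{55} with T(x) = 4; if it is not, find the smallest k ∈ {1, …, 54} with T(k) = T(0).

We have gcd(50, 55) = 5 > 1. Taking a = 0 and b = 11: T(0) = 26 and T(11) = 50·11 + 26 = 576 ≡ 26 (mod 55).
So T(0) = T(11) while 0 ≠ 11, so T is not injective, hence not bijective.
Since T is not bijective, we find the least positive k with T(k) = T(0): this means 50k ≡ 0 (mod 55), i.e. 55 ∣ 50k. Since gcd(50, 55) = 5, dividing through by 5 this holds exactly when 11 ∣ 10k, and as gcd(10, 11) = 1, exactly when 11 ∣ k.
The smallest positive such k is 11.

11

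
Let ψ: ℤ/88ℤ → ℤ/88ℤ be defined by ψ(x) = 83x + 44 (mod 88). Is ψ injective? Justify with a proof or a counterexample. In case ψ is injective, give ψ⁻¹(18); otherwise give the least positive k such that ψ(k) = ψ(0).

If ψ(a) = ψ(b), then 83a ≡ 83b (mod 88). Because gcd(83, 88) = 1, we may cancel 83 to get a ≡ b (mod 88).
So ψ is injective.
We now compute 83⁻¹ mod 88 explicitly. Euclid's algorithm: 88 = 1·83 + 5, 83 = 16·5 + 3, 5 = 1·3 + 2, 3 = 1·2 + 1; back-substituting gives 1 = 35·83 − 33·88, so 83⁻¹ ≡ 35 (mod 88).
Since ψ is injective, we find ψ⁻¹(18): we need 83x ≡ 18 − 44 ≡ 62 (mod 88). Using 83⁻¹ = 35: x ≡ 35·62 = 2170 = 24·88 + 58, so x = 58.
Check: ψ(58) = 83·58 + 44 = 4858 = 55·88 + 18 ≡ 18 (mod 88).

58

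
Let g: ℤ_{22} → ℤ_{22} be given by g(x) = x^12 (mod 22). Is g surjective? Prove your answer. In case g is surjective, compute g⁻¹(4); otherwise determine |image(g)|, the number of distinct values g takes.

g(10): Repeated squaring mod 22: 10^1 ≡ 10, 10^2 ≡ 10² = 100 ≡ 12, 10^4 ≡ 12² = 144 ≡ 12, 10^8 ≡ 12² = 144 ≡ 12. Since 12 = 8 + 4, 10^12 ≡ 12·12: 12·12 = 144 ≡ 12. So 10^12 ≡ 12 (mod 22).
g(12): Repeated squaring mod 22: 12^1 ≡ 12, 12^2 ≡ 12² = 144 ≡ 12, 12^4 ≡ 12² = 144 ≡ 12, 12^8 ≡ 12² = 144 ≡ 12. Since 12 = 8 + 4, 12^12 ≡ 12·12: 12·12 = 144 ≡ 12. So 12^12 ≡ 12 (mod 22).
So g(10) = g(12) = 12 while 10 ≠ 12, therefore g is not injective.
A non-injective map from the 22-element set ℤ_{22} to itself takes at most 21 distinct values, so it cannot be surjective. So g is not surjective.
Since g is not surjective, we determine |image(g)|. Computing x^12 mod 22 for each x (by repeated squaring, reducing mod 22 at every step), the values g(0), g(1), …, g(21) are: 0, 1, 4, 9, 16, 3, 14, 5, 20, 15, 12, 11, 12, 15, 20, 5, 14, 3, 16, 9, 4, 1.
The distinct values are {0, 1, 3, 4, 5, 9, 11, 12, 14, 15, 16, 20}; there are 12 of them.

12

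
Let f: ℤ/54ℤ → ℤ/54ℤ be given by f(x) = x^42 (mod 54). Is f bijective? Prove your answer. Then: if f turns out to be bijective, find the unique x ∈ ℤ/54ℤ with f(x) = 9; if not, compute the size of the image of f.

8

f(0) = 0^42 = 0.
f(6): Repeated squaring mod 54: 6^1 ≡ 6, 6^2 ≡ 6² = 36, 6^4 ≡ 36² = 1296 ≡ 0, 6^8 ≡ 0² = 0, 6^16 ≡ 0² = 0, 6^32 ≡ 0² = 0. Since 42 = 32 + 8 + 2, 6^42 ≡ 0·0·36: 0·0 = 0, then 0·36 = 0. So 6^42 ≡ 0 (mod 54).
So f(0) = f(6) = 0 while 0 ≠ 6, thus f is not injective, hence not bijective.
Since f is not bijective, we determine |image(f)|. Computing x^42 mod 54 for each x (by repeated squaring, reducing mod 54 at every step), the values f(0), f(1), …, f(53) are: 0, 1, 10, 27, 46, 19, 0, 37, 28, 27, 28, 37, 0, 19, 46, 27, 10, 1, 0, 1, 10, 27, 46, 19, 0, 37, 28, 27, 28, 37, 0, 19, 46, 27, 10, 1, 0, 1, 10, 27, 46, 19, 0, 37, 28, 27, 28, 37, 0, 19, 46, 27, 10, 1.
The distinct values are {0, 1, 10, 19, 27, 28, 37, 46}; there are 8 of them.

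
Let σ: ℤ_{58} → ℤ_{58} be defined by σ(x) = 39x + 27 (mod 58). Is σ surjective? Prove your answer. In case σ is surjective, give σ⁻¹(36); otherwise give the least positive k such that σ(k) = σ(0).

27

Since gcd(39, 58) = 1, 39 is invertible modulo 58. Euclid's algorithm: 58 = 1·39 + 19, 39 = 2·19 + 1; back-substituting gives 1 = 3·39 − 2·58, so 39⁻¹ ≡ 3 (mod 58).
Then y ↦ 3(y − 27) is a two-sided inverse to σ, so every y ∈ ℤ_{58} has a preimage.
So σ is surjective.
Since σ is surjective, we compute σ⁻¹(36): solve 39x + 27 ≡ 36 (mod 58), i.e. 39x ≡ 9 (mod 58).
Multiplying by 39⁻¹ = 3 gives x ≡ 3·9 = 27 ≡ 27 (mod 58).
Check: σ(27) = 39·27 + 27 = 1080 = 18·58 + 36 ≡ 36 (mod 58).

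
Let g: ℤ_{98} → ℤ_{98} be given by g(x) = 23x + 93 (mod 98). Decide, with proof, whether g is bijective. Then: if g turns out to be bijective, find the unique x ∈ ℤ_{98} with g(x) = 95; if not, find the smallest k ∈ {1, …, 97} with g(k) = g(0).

Suppose g(s) = g(t) in ℤ_{98}. Then 23s + 93 ≡ 23t + 93 (mod 98), thus 23(s − t) ≡ 0 (mod 98).
Since gcd(23, 98) = 1, 23 is invertible modulo 98, therefore s − t ≡ 0 (mod 98), i.e. s = t.
We now compute 23⁻¹ mod 98 explicitly. Euclid's algorithm: 98 = 4·23 + 6, 23 = 3·6 + 5, 6 = 1·5 + 1; back-substituting gives 1 = 81·23 − 19·98, so 23⁻¹ ≡ 81 (mod 98).
For any y ∈ ℤ_{98}, x = 81(y − 93) mod 98 satisfies g(x) = 23·81(y − 93) + 93 ≡ y (since 23·81 ≡ 1 mod 98). So every y has a preimage.
Hence g is bijective.
Since g is bijective, we find g⁻¹(95): we need 23x ≡ 95 − 93 ≡ 2 (mod 98). Using 23⁻¹ = 81: x ≡ 81·2 = 162 = 1·98 + 64, so x = 64.
Check: g(64) = 23·64 + 93 = 1565 = 15·98 + 95 ≡ 95 (mod 98).

64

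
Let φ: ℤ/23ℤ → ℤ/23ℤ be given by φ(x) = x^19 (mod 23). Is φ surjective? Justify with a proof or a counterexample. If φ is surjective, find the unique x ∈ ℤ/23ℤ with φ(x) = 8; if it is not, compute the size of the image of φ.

Since 23 is prime, the nonzero elements of ℤ/23ℤ form a cyclic group of order 22.
As gcd(19, 22) = 1, raising to the 19th power is a bijection on this group: if u^19 ≡ v^19 then (uv^{−1})^19 = 1, and the only element of order dividing gcd(19, 22) = 1 is 1, so u = v.
With φ(0) = 0 this makes φ injective on all of ℤ/23ℤ, hence bijective (finite equal-size domain and codomain). In particular φ is surjective.
Since φ is surjective, we find the preimage of 8. The inverse of x ↦ x^19 on (ℤ/23ℤ)^× is x ↦ x^7, because 19·7 = 133 = 6·22 + 1 ≡ 1 (mod 22) and x^{22} = 1 for x ≠ 0 (Fermat). So φ⁻¹(8) = 8^7 mod 23.
Repeated squaring mod 23: 8^1 ≡ 8, 8^2 ≡ 8² = 64 ≡ 18, 8^4 ≡ 18² = 324 ≡ 2. Since 7 = 4 + 2 + 1, 8^7 ≡ 2·18·8: 2·18 = 36 ≡ 13, then 13·8 = 104 ≡ 12. So 8^7 ≡ 12 (mod 23).
Hence φ⁻¹(8) = 12.

12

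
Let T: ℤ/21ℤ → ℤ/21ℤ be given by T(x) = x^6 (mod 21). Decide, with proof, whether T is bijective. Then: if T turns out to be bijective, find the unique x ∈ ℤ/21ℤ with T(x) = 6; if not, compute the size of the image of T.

4

T(1) = 1^6 = 1.
T(2): Repeated squaring mod 21: 2^1 ≡ 2, 2^2 ≡ 2² = 4, 2^4 ≡ 4² = 16. Since 6 = 4 + 2, 2^6 ≡ 16·4: 16·4 = 64 ≡ 1. So 2^6 ≡ 1 (mod 21).
So T(1) = T(2) = 1 while 1 ≠ 2, thus T is not injective, hence not bijective.
Since T is not bijective, we determine |image(T)|. Computing x^6 mod 21 for each x (by repeated squaring, reducing mod 21 at every step), the values T(0), T(1), …, T(20) are: 0, 1, 1, 15, 1, 1, 15, 7, 1, 15, 1, 1, 15, 1, 7, 15, 1, 1, 15, 1, 1.
The distinct values are {0, 1, 7, 15}; there are 4 of them.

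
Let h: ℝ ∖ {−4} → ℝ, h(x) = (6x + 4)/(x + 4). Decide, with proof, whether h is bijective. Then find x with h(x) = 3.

If h(x) = 6, cross-multiplying gives 1(6x + 4) = 6(x + 4), which simplifies to 4 = 24 — false.  So 6 has no preimage and h is not surjective.
Hence h is not bijective.
Solving h(x) = 3: cross-multiplying gives 6x + 4 = 3(x + 4), which rearranges to 3x = 8, so x = 8/3.

8/3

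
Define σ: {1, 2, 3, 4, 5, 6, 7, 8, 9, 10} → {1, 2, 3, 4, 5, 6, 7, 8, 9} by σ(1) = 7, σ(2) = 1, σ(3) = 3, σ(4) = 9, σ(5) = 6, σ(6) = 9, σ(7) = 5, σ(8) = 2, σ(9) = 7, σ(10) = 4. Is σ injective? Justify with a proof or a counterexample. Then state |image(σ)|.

8

σ(4) = 9 = σ(6) with 4 ≠ 6, so σ is not injective.
The image of σ is {1, 2, 3, 4, 5, 6, 7, 9}, which has 8 elements.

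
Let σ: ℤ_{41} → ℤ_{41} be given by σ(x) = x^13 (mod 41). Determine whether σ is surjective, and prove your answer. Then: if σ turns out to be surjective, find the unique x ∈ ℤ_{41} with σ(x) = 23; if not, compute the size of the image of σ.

4

Since 41 is prime, the nonzero elements of ℤ_{41} form a cyclic group of order 40.
As gcd(13, 40) = 1, raising to the 13th power is a bijection on this group: if u^13 ≡ v^13 then (uv^{−1})^13 = 1, and the only element of order dividing gcd(13, 40) = 1 is 1, so u = v.
With σ(0) = 0 this makes σ injective on all of ℤ_{41}, hence bijective (finite equal-size domain and codomain). In particular σ is surjective.
Since σ is surjective, we find the preimage of 23. The inverse of x ↦ x^13 on (ℤ_{41})^× is x ↦ x^37, because 13·37 = 481 = 12·40 + 1 ≡ 1 (mod 40) and x^{40} = 1 for x ≠ 0 (Fermat). So σ⁻¹(23) = 23^37 mod 41.
Repeated squaring mod 41: 23^1 ≡ 23, 23^2 ≡ 23² = 529 ≡ 37, 23^4 ≡ 37² = 1369 ≡ 16, 23^8 ≡ 16² = 256 ≡ 10, 23^16 ≡ 10² = 100 ≡ 18, 23^32 ≡ 18² = 324 ≡ 37. Since 37 = 32 + 4 + 1, 23^37 ≡ 37·16·23: 37·16 = 592 ≡ 18, then 18·23 = 414 ≡ 4. So 23^37 ≡ 4 (mod 41).
Hence σ⁻¹(23) = 4.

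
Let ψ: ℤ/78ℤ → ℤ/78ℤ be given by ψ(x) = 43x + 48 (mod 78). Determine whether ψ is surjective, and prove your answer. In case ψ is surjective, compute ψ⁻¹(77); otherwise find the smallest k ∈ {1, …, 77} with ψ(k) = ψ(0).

17

Since gcd(43, 78) = 1, 43 is invertible modulo 78. Euclid's algorithm: 78 = 1·43 + 35, 43 = 1·35 + 8, 35 = 4·8 + 3, 8 = 2·3 + 2, 3 = 1·2 + 1; back-substituting gives 1 = 49·43 − 27·78, so 43⁻¹ ≡ 49 (mod 78).
For any y ∈ ℤ/78ℤ, x = 49(y − 48) mod 78 satisfies ψ(x) = 43·49(y − 48) + 48 ≡ y (since 43·49 ≡ 1 mod 78). So every y has a preimage.
Therefore ψ is surjective.
Since ψ is surjective, we find ψ⁻¹(77): we need 43x ≡ 77 − 48 ≡ 29 (mod 78). Using 43⁻¹ = 49: x ≡ 49·29 = 1421 = 18·78 + 17, so x = 17.
Check: ψ(17) = 43·17 + 48 = 779 = 9·78 + 77 ≡ 77 (mod 78).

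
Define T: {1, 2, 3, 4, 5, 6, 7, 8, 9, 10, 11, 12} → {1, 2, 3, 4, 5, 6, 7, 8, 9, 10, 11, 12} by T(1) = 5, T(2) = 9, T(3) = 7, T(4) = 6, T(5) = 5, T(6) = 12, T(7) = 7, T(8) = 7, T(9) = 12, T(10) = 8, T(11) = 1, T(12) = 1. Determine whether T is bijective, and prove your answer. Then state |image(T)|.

7

T(1) = 5 = T(5) with 1 ≠ 5, so T is not injective, hence not bijective.
The image of T is {1, 5, 6, 7, 8, 9, 12}, which has 7 elements.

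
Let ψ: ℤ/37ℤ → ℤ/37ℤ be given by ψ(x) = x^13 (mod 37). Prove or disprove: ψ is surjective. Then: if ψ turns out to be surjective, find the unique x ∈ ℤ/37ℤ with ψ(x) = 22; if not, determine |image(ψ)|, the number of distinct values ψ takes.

35

Since 37 is prime, the nonzero elements of ℤ/37ℤ form a cyclic group of order 36.
As gcd(13, 36) = 1, raising to the 13th power is a bijection on this group: if u^13 ≡ v^13 then (uv^{−1})^13 = 1, and the only element of order dividing gcd(13, 36) = 1 is 1, so u = v.
With ψ(0) = 0 this makes ψ injective on all of ℤ/37ℤ, hence bijective (finite equal-size domain and codomain). In particular ψ is surjective.
Since ψ is surjective, we find the preimage of 22. The inverse of x ↦ x^13 on (ℤ/37ℤ)^× is x ↦ x^25, because 13·25 = 325 = 9·36 + 1 ≡ 1 (mod 36) and x^{36} = 1 for x ≠ 0 (Fermat). So ψ⁻¹(22) = 22^25 mod 37.
Repeated squaring mod 37: 22^1 ≡ 22, 22^2 ≡ 22² = 484 ≡ 3, 22^4 ≡ 3² = 9, 22^8 ≡ 9² = 81 ≡ 7, 22^16 ≡ 7² = 49 ≡ 12. Since 25 = 16 + 8 + 1, 22^25 ≡ 12·7·22: 12·7 = 84 ≡ 10, then 10·22 = 220 ≡ 35. So 22^25 ≡ 35 (mod 37).
Hence ψ⁻¹(22) = 35.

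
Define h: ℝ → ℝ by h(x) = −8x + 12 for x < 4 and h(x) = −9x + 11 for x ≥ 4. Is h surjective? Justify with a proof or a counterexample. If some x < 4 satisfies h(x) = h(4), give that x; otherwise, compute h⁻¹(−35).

46/9

Both pieces are strictly decreasing (slopes −8 and −9), so each is injective on its own interval.
The left piece maps (−∞, 4) onto (−20, ∞); the right piece maps [4, ∞) onto (−∞, −25].
The union (−20, ∞) ∪ (−∞, −25] omits the interval between −20 and −25; in particular −20 has no preimage. So h is not surjective.
Because the two images are disjoint, no x < 4 has h(x) = h(4), so we compute h⁻¹(−35): −35 lies in (−∞, −25], so solve −9x + 11 = −35: x = (−35 − 11)/(−9) = 46/9.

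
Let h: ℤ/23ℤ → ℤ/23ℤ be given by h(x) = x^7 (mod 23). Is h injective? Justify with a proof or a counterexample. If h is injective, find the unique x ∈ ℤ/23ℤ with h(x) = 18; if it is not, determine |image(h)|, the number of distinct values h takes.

16

Since 23 is prime, the nonzero elements of ℤ/23ℤ form a cyclic group of order 22.
As gcd(7, 22) = 1, raising to the 7th power is a bijection on this group: if s^7 ≡ t^7 then (st^{−1})^7 = 1, and the only element of order dividing gcd(7, 22) = 1 is 1, so s = t.
With h(0) = 0 this makes h injective on all of ℤ/23ℤ, hence bijective (finite equal-size domain and codomain). In particular h is injective.
Since h is injective, we find the preimage of 18. The inverse of x ↦ x^7 on (ℤ/23ℤ)^× is x ↦ x^19, because 7·19 = 133 = 6·22 + 1 ≡ 1 (mod 22) and x^{22} = 1 for x ≠ 0 (Fermat). So h⁻¹(18) = 18^19 mod 23.
Repeated squaring mod 23: 18^1 ≡ 18, 18^2 ≡ 18² = 324 ≡ 2, 18^4 ≡ 2² = 4, 18^8 ≡ 4² = 16, 18^16 ≡ 16² = 256 ≡ 3. Since 19 = 16 + 2 + 1, 18^19 ≡ 3·2·18: 3·2 = 6, then 6·18 = 108 ≡ 16. So 18^19 ≡ 16 (mod 23).
Hence h⁻¹(18) = 16.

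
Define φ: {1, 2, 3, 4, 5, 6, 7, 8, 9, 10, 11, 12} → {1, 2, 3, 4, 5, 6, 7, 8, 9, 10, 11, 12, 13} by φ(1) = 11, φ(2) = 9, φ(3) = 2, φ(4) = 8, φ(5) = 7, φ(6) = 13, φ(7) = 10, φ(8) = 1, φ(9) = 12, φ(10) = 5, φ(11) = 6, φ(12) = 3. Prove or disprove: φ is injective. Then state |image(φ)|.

12

The values φ(1), …, φ(12) are 11, 9, 2, 8, 7, 13, 10, 1, 12, 5, 6, 3 — all distinct.
So φ(x_1) = φ(x_2) only when x_1 = x_2, and φ is injective.
The image of φ is {1, 2, 3, 5, 6, 7, 8, 9, 10, 11, 12, 13}, which has 12 elements.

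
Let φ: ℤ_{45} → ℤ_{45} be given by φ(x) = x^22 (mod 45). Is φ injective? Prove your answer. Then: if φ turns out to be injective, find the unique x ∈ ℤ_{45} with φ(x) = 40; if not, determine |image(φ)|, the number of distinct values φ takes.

φ(2): Repeated squaring mod 45: 2^1 ≡ 2, 2^2 ≡ 2² = 4, 2^4 ≡ 4² = 16, 2^8 ≡ 16² = 256 ≡ 31, 2^16 ≡ 31² = 961 ≡ 16. Since 22 = 16 + 4 + 2, 2^22 ≡ 16·16·4: 16·16 = 256 ≡ 31, then 31·4 = 124 ≡ 34. So 2^22 ≡ 34 (mod 45).
φ(7): Repeated squaring mod 45: 7^1 ≡ 7, 7^2 ≡ 7² = 49 ≡ 4, 7^4 ≡ 4² = 16, 7^8 ≡ 16² = 256 ≡ 31, 7^16 ≡ 31² = 961 ≡ 16. Since 22 = 16 + 4 + 2, 7^22 ≡ 16·16·4: 16·16 = 256 ≡ 31, then 31·4 = 124 ≡ 34. So 7^22 ≡ 34 (mod 45).
So φ(2) = φ(7) = 34 while 2 ≠ 7, therefore φ is not injective.
Since φ is not injective, we determine |image(φ)|. Computing x^22 mod 45 for each x (by repeated squaring, reducing mod 45 at every step), the values φ(0), φ(1), …, φ(44) are: 0, 1, 34, 9, 31, 40, 36, 34, 19, 36, 10, 16, 9, 4, 31, 0, 16, 19, 9, 1, 25, 36, 4, 4, 36, 25, 1, 9, 19, 16, 0, 31, 4, 9, 16, 10, 36, 19, 34, 36, 40, 31, 9, 34, 1.
The distinct values are {0, 1, 4, 9, 10, 16, 19, 25, 31, 34, 36, 40}; there are 12 of them.

12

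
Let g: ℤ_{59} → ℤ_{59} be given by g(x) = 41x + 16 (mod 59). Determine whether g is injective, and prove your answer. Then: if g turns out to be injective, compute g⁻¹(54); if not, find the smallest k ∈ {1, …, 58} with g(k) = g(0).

11

Suppose g(u) = g(v) in ℤ_{59}. Then 41u + 16 ≡ 41v + 16 (mod 59), hence 41(u − v) ≡ 0 (mod 59).
Since gcd(41, 59) = 1, 41 is invertible modulo 59, so u − v ≡ 0 (mod 59), i.e. u = v.
Therefore g is injective.
We now compute 41⁻¹ mod 59 explicitly. Euclid's algorithm: 59 = 1·41 + 18, 41 = 2·18 + 5, 18 = 3·5 + 3, 5 = 1·3 + 2, 3 = 1·2 + 1; back-substituting gives 1 = 36·41 − 25·59, so 41⁻¹ ≡ 36 (mod 59).
Since g is injective, we find g⁻¹(54): we need 41x ≡ 54 − 16 ≡ 38 (mod 59). Using 41⁻¹ = 36: x ≡ 36·38 = 1368 = 23·59 + 11, so x = 11.
Check: g(11) = 41·11 + 16 = 467 = 7·59 + 54 ≡ 54 (mod 59).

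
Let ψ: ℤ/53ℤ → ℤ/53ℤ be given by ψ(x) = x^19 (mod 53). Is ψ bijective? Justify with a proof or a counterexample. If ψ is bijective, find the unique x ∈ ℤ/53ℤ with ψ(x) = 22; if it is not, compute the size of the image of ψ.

Since 53 is prime, the nonzero elements of ℤ/53ℤ form a cyclic group of order 52.
As gcd(19, 52) = 1, raising to the 19th power is a bijection on this group: if u^19 ≡ v^19 then (uv^{−1})^19 = 1, and the only element of order dividing gcd(19, 52) = 1 is 1, so u = v.
With ψ(0) = 0 this makes ψ injective on all of ℤ/53ℤ, hence bijective (finite equal-size domain and codomain). In particular ψ is bijective.
Since ψ is bijective, we find the preimage of 22. The inverse of x ↦ x^19 on (ℤ/53ℤ)^× is x ↦ x^11, because 19·11 = 209 = 4·52 + 1 ≡ 1 (mod 52) and x^{52} = 1 for x ≠ 0 (Fermat). So ψ⁻¹(22) = 22^11 mod 53.
Repeated squaring mod 53: 22^1 ≡ 22, 22^2 ≡ 22² = 484 ≡ 7, 22^4 ≡ 7² = 49, 22^8 ≡ 49² = 2401 ≡ 16. Since 11 = 8 + 2 + 1, 22^11 ≡ 16·7·22: 16·7 = 112 ≡ 6, then 6·22 = 132 ≡ 26. So 22^11 ≡ 26 (mod 53).
Hence ψ⁻¹(22) = 26.

26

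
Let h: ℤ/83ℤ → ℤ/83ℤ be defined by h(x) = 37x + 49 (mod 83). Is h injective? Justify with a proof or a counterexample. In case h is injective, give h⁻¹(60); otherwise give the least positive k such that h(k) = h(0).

If h(u) = h(v), then 37u ≡ 37v (mod 83). Because gcd(37, 83) = 1, we may cancel 37 to get u ≡ v (mod 83).
Therefore h is injective.
We now compute 37⁻¹ mod 83 explicitly. Euclid's algorithm: 83 = 2·37 + 9, 37 = 4·9 + 1; back-substituting gives 1 = 9·37 − 4·83, so 37⁻¹ ≡ 9 (mod 83).
Since h is injective, we compute h⁻¹(60): solve 37x + 49 ≡ 60 (mod 83), i.e. 37x ≡ 11 (mod 83).
Multiplying by 37⁻¹ = 9 gives x ≡ 9·11 = 99 = 1·83 + 16 ≡ 16 (mod 83).
Check: h(16) = 37·16 + 49 = 641 = 7·83 + 60 ≡ 60 (mod 83).

16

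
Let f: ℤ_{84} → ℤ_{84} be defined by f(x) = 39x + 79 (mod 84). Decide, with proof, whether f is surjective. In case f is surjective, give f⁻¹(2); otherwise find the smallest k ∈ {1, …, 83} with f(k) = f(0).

Since gcd(39, 84) = 3, we have 39x ≡ 0 (mod 3) for all x, so f(x) ≡ 1 (mod 3).
But 0 ≢ 1 (mod 3), so 0 ∈ ℤ_{84} has no preimage. Thus f is not surjective.
Since f is not surjective, we find the least positive k with f(k) = f(0): this means 39k ≡ 0 (mod 84), i.e. 84 ∣ 39k. Since gcd(39, 84) = 3, dividing through by 3 this holds exactly when 28 ∣ 13k, and as gcd(13, 28) = 1, exactly when 28 ∣ k.
The smallest positive such k is 28.

28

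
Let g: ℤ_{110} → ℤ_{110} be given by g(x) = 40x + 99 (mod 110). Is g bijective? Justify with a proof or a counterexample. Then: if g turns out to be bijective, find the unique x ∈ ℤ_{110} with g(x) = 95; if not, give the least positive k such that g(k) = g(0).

11

We have gcd(40, 110) = 10 > 1. Taking u = 0 and v = 11: g(0) = 99 and g(11) = 40·11 + 99 = 539 ≡ 99 (mod 110).
So g(0) = g(11) while 0 ≠ 11, so g is not injective, hence not bijective.
Since g is not bijective, we find the least positive k with g(k) = g(0): this means 40k ≡ 0 (mod 110), i.e. 110 ∣ 40k. Since gcd(40, 110) = 10, dividing through by 10 this holds exactly when 11 ∣ 4k, and as gcd(4, 11) = 1, exactly when 11 ∣ k.
The smallest positive such k is 11.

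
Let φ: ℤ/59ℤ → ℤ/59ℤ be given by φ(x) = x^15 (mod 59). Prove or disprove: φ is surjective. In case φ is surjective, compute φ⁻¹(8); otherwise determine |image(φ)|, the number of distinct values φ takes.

Since 59 is prime, the nonzero elements of ℤ/59ℤ form a cyclic group of order 58.
As gcd(15, 58) = 1, raising to the 15th power is a bijection on this group: if s^15 ≡ t^15 then (st^{−1})^15 = 1, and the only element of order dividing gcd(15, 58) = 1 is 1, so s = t.
With φ(0) = 0 this makes φ injective on all of ℤ/59ℤ, hence bijective (finite equal-size domain and codomain). In particular φ is surjective.
Since φ is surjective, we find the preimage of 8. The inverse of x ↦ x^15 on (ℤ/59ℤ)^× is x ↦ x^31, because 15·31 = 465 = 8·58 + 1 ≡ 1 (mod 58) and x^{58} = 1 for x ≠ 0 (Fermat). So φ⁻¹(8) = 8^31 mod 59.
Repeated squaring mod 59: 8^1 ≡ 8, 8^2 ≡ 8² = 64 ≡ 5, 8^4 ≡ 5² = 25, 8^8 ≡ 25² = 625 ≡ 35, 8^16 ≡ 35² = 1225 ≡ 45. Since 31 = 16 + 8 + 4 + 2 + 1, 8^31 ≡ 45·35·25·5·8: 45·35 = 1575 ≡ 41, then 41·25 = 1025 ≡ 22, then 22·5 = 110 ≡ 51, then 51·8 = 408 ≡ 54. So 8^31 ≡ 54 (mod 59).
Hence φ⁻¹(8) = 54.

54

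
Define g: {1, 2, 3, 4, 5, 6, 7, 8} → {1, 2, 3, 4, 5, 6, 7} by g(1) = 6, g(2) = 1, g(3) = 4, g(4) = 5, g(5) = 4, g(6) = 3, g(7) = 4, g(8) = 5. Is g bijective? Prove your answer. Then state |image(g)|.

g(3) = 4 = g(5) with 3 ≠ 5, so g is not injective, hence not bijective.
The image of g is {1, 3, 4, 5, 6}, which has 5 elements.

5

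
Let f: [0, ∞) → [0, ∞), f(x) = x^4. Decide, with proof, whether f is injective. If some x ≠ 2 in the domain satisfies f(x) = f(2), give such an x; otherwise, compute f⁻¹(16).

On [0, ∞), x ↦ x^4 is strictly increasing, so f(u) = f(v) forces u = v. So f is injective.
Since x ↦ x^4 is strictly increasing on [0, ∞), it is injective there, so no x ≠ 2 in the domain has f(x) = f(2). We therefore compute f⁻¹(16) = 16^{1/4} = 2 (indeed 2^4 = 16).

2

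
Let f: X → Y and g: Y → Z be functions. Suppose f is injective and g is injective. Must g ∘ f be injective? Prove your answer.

injective

Suppose (g ∘ f)(u) = (g ∘ f)(v), i.e. g(f(u)) = g(f(v)).
Since g is injective, f(u) = f(v). Since f is injective, u = v. So g ∘ f is injective.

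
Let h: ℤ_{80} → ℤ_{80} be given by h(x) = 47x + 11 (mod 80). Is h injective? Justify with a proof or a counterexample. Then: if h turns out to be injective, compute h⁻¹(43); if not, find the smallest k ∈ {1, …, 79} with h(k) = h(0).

16

Recall: injectivity means: for all s, t in the domain, h(s) = h(t) implies s = t.
If h(s) = h(t), then 47s ≡ 47t (mod 80). Because gcd(47, 80) = 1, we may cancel 47 to get s ≡ t (mod 80).
So h is injective.
We now compute 47⁻¹ mod 80 explicitly. Euclid's algorithm: 80 = 1·47 + 33, 47 = 1·33 + 14, 33 = 2·14 + 5, 14 = 2·5 + 4, 5 = 1·4 + 1; back-substituting gives 1 = 63·47 − 37·80, so 47⁻¹ ≡ 63 (mod 80).
Since h is injective, we compute h⁻¹(43): solve 47x + 11 ≡ 43 (mod 80), i.e. 47x ≡ 32 (mod 80).
Multiplying by 47⁻¹ = 63 gives x ≡ 63·32 = 2016 = 25·80 + 16 ≡ 16 (mod 80).
Check: h(16) = 47·16 + 11 = 763 = 9·80 + 43 ≡ 43 (mod 80).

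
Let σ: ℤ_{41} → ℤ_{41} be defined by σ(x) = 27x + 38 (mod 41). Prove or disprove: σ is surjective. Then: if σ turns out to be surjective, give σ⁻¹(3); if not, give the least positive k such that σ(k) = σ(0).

23

Recall: surjectivity means every element of the codomain has a preimage under σ.
Since gcd(27, 41) = 1, 27 is invertible modulo 41. Euclid's algorithm: 41 = 1·27 + 14, 27 = 1·14 + 13, 14 = 1·13 + 1; back-substituting gives 1 = 38·27 − 25·41, so 27⁻¹ ≡ 38 (mod 41).
For any y ∈ ℤ_{41}, x = 38(y − 38) mod 41 satisfies σ(x) = 27·38(y − 38) + 38 ≡ y (since 27·38 ≡ 1 mod 41). So every y has a preimage.
Thus σ is surjective.
Since σ is surjective, we find σ⁻¹(3): we need 27x ≡ 3 − 38 ≡ 6 (mod 41). Using 27⁻¹ = 38: x ≡ 38·6 = 228 = 5·41 + 23, so x = 23.
Check: σ(23) = 27·23 + 38 = 659 = 16·41 + 3 ≡ 3 (mod 41).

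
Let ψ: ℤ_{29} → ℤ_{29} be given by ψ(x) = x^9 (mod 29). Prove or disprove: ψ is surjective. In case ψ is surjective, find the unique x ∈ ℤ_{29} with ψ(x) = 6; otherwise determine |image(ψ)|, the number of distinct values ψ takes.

Since 29 is prime, the nonzero elements of ℤ_{29} form a cyclic group of order 28.
As gcd(9, 28) = 1, raising to the 9th power is a bijection on this group: if a^9 ≡ b^9 then (ab^{−1})^9 = 1, and the only element of order dividing gcd(9, 28) = 1 is 1, so a = b.
With ψ(0) = 0 this makes ψ injective on all of ℤ_{29}, hence bijective (finite equal-size domain and codomain). In particular ψ is surjective.
Since ψ is surjective, we find the preimage of 6. The inverse of x ↦ x^9 on (ℤ_{29})^× is x ↦ x^25, because 9·25 = 225 = 8·28 + 1 ≡ 1 (mod 28) and x^{28} = 1 for x ≠ 0 (Fermat). So ψ⁻¹(6) = 6^25 mod 29.
Repeated squaring mod 29: 6^1 ≡ 6, 6^2 ≡ 6² = 36 ≡ 7, 6^4 ≡ 7² = 49 ≡ 20, 6^8 ≡ 20² = 400 ≡ 23, 6^16 ≡ 23² = 529 ≡ 7. Since 25 = 16 + 8 + 1, 6^25 ≡ 7·23·6: 7·23 = 161 ≡ 16, then 16·6 = 96 ≡ 9. So 6^25 ≡ 9 (mod 29).
Hence ψ⁻¹(6) = 9.

9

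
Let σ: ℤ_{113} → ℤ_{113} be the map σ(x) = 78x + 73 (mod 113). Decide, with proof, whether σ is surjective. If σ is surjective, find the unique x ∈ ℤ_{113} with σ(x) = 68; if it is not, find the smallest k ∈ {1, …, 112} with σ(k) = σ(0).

Recall: surjectivity means every element of the codomain has a preimage under σ.
Since gcd(78, 113) = 1, 78 is invertible modulo 113. Euclid's algorithm: 113 = 1·78 + 35, 78 = 2·35 + 8, 35 = 4·8 + 3, 8 = 2·3 + 2, 3 = 1·2 + 1; back-substituting gives 1 = 71·78 − 49·113, so 78⁻¹ ≡ 71 (mod 113).
For any y ∈ ℤ_{113}, x = 71(y − 73) mod 113 satisfies σ(x) = 78·71(y − 73) + 73 ≡ y (since 78·71 ≡ 1 mod 113). So every y has a preimage.
Thus σ is surjective.
Since σ is surjective, we compute σ⁻¹(68): solve 78x + 73 ≡ 68 (mod 113), i.e. 78x ≡ 108 (mod 113).
Multiplying by 78⁻¹ = 71 gives x ≡ 71·108 = 7668 = 67·113 + 97 ≡ 97 (mod 113).
Check: σ(97) = 78·97 + 73 = 7639 = 67·113 + 68 ≡ 68 (mod 113).

97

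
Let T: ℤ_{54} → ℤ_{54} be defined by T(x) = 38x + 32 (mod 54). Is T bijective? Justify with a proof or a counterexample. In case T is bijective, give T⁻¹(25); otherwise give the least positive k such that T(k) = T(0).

27

We have gcd(38, 54) = 2 > 1. Taking u = 0 and v = 27: T(0) = 32 and T(27) = 38·27 + 32 = 1058 ≡ 32 (mod 54).
So T(0) = T(27) while 0 ≠ 27, therefore T is not injective, hence not bijective.
Since T is not bijective, we find the least positive k with T(k) = T(0): this means 38k ≡ 0 (mod 54), i.e. 54 ∣ 38k. Since gcd(38, 54) = 2, dividing through by 2 this holds exactly when 27 ∣ 19k, and as gcd(19, 27) = 1, exactly when 27 ∣ k.
The smallest positive such k is 27.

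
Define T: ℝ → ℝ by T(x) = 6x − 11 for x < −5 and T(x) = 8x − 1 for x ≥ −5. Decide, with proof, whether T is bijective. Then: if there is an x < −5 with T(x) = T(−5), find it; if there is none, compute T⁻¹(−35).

-17/4

Both pieces are strictly increasing (slopes 6 and 8), so each is injective on its own interval.
The left piece maps (−∞, −5) onto (−∞, −41); the right piece maps [−5, ∞) onto [−41, ∞).
Since −41 = −41, the images partition ℝ: T is injective and surjective, hence bijective.
Because the two images are disjoint, no x < −5 has T(x) = T(−5), so we compute T⁻¹(−35): −35 lies in [−41, ∞), so solve 8x − 1 = −35: x = (−35 + 1)/8 = −17/4.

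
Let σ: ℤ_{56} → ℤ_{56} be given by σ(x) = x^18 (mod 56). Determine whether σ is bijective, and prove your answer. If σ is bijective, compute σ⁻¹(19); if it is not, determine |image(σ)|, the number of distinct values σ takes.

4

σ(1) = 1^18 = 1.
σ(3): Repeated squaring mod 56: 3^1 ≡ 3, 3^2 ≡ 3² = 9, 3^4 ≡ 9² = 81 ≡ 25, 3^8 ≡ 25² = 625 ≡ 9, 3^16 ≡ 9² = 81 ≡ 25. Since 18 = 16 + 2, 3^18 ≡ 25·9: 25·9 = 225 ≡ 1. So 3^18 ≡ 1 (mod 56).
So σ(1) = σ(3) = 1 while 1 ≠ 3, therefore σ is not injective, hence not bijective.
Since σ is not bijective, we determine |image(σ)|. Computing x^18 mod 56 for each x (by repeated squaring, reducing mod 56 at every step), the values σ(0), σ(1), …, σ(55) are: 0, 1, 8, 1, 8, 1, 8, 49, 8, 1, 8, 1, 8, 1, 0, 1, 8, 1, 8, 1, 8, 49, 8, 1, 8, 1, 8, 1, 0, 1, 8, 1, 8, 1, 8, 49, 8, 1, 8, 1, 8, 1, 0, 1, 8, 1, 8, 1, 8, 49, 8, 1, 8, 1, 8, 1.
The distinct values are {0, 1, 8, 49}; there are 4 of them.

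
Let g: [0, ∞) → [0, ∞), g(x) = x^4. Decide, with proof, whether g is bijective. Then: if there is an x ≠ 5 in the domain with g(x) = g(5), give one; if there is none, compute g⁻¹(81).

On [0, ∞), x ↦ x^4 is strictly increasing (injective) and for any y ∈ [0, ∞) the 4th root y^{1/4} lies in [0, ∞) (surjective). So g is bijective.
Since x ↦ x^4 is strictly increasing on [0, ∞), it is injective there, so no x ≠ 5 in the domain has g(x) = g(5). We therefore compute g⁻¹(81) = 81^{1/4} = 3 (indeed 3^4 = 81).

3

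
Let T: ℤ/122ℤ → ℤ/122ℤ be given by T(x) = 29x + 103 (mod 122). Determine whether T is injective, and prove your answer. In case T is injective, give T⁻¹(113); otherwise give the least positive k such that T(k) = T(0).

34

Recall: injectivity means: for all a, b in the domain, T(a) = T(b) implies a = b.
Suppose T(a) = T(b) in ℤ/122ℤ. Then 29a + 103 ≡ 29b + 103 (mod 122), so 29(a − b) ≡ 0 (mod 122).
Since gcd(29, 122) = 1, 29 is invertible modulo 122, thus a − b ≡ 0 (mod 122), i.e. a = b.
Thus T is injective.
We now compute 29⁻¹ mod 122 explicitly. Euclid's algorithm: 122 = 4·29 + 6, 29 = 4·6 + 5, 6 = 1·5 + 1; back-substituting gives 1 = 101·29 − 24·122, so 29⁻¹ ≡ 101 (mod 122).
Since T is injective, we compute T⁻¹(113): solve 29x + 103 ≡ 113 (mod 122), i.e. 29x ≡ 10 (mod 122).
Multiplying by 29⁻¹ = 101 gives x ≡ 101·10 = 1010 = 8·122 + 34 ≡ 34 (mod 122).
Check: T(34) = 29·34 + 103 = 1089 = 8·122 + 113 ≡ 113 (mod 122).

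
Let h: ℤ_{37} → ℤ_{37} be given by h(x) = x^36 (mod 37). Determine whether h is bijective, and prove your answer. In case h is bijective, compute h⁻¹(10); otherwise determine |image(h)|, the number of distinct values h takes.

2

h(1) = 1^36 = 1.
h(2): Repeated squaring mod 37: 2^1 ≡ 2, 2^2 ≡ 2² = 4, 2^4 ≡ 4² = 16, 2^8 ≡ 16² = 256 ≡ 34, 2^16 ≡ 34² = 1156 ≡ 9, 2^32 ≡ 9² = 81 ≡ 7. Since 36 = 32 + 4, 2^36 ≡ 7·16: 7·16 = 112 ≡ 1. So 2^36 ≡ 1 (mod 37).
So h(1) = h(2) = 1 while 1 ≠ 2, therefore h is not injective, hence not bijective.
Since h is not bijective, we determine |image(h)|. Computing x^36 mod 37 for each x (by repeated squaring, reducing mod 37 at every step), the values h(0), h(1), …, h(36) are: 0, 1, 1, 1, 1, 1, 1, 1, 1, 1, 1, 1, 1, 1, 1, 1, 1, 1, 1, 1, 1, 1, 1, 1, 1, 1, 1, 1, 1, 1, 1, 1, 1, 1, 1, 1, 1.
The distinct values are {0, 1}; there are 2 of them.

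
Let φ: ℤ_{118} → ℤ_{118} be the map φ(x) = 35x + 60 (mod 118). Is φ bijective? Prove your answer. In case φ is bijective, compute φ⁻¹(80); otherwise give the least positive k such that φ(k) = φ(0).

By definition, injectivity means: for all x_1, x_2 in the domain, φ(x_1) = φ(x_2) implies x_1 = x_2.
Suppose φ(x_1) = φ(x_2) in ℤ_{118}. Then 35x_1 + 60 ≡ 35x_2 + 60 (mod 118), hence 35(x_1 − x_2) ≡ 0 (mod 118).
Since gcd(35, 118) = 1, 35 is invertible modulo 118, therefore x_1 − x_2 ≡ 0 (mod 118), i.e. x_1 = x_2.
We now compute 35⁻¹ mod 118 explicitly. Euclid's algorithm: 118 = 3·35 + 13, 35 = 2·13 + 9, 13 = 1·9 + 4, 9 = 2·4 + 1; back-substituting gives 1 = 27·35 − 8·118, so 35⁻¹ ≡ 27 (mod 118).
Then y ↦ 27(y − 60) is a two-sided inverse to φ, so every y ∈ ℤ_{118} has a preimage.
Hence φ is bijective.
Since φ is bijective, we compute φ⁻¹(80): solve 35x + 60 ≡ 80 (mod 118), i.e. 35x ≡ 20 (mod 118).
Multiplying by 35⁻¹ = 27 gives x ≡ 27·20 = 540 = 4·118 + 68 ≡ 68 (mod 118).
Check: φ(68) = 35·68 + 60 = 2440 = 20·118 + 80 ≡ 80 (mod 118).

68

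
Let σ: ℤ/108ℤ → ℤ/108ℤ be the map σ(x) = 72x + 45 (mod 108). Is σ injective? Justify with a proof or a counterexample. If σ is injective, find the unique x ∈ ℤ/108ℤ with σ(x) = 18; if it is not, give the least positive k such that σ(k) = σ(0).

We have gcd(72, 108) = 36 > 1. Taking u = 0 and v = 3: σ(0) = 45 and σ(3) = 72·3 + 45 = 261 ≡ 45 (mod 108).
So σ(0) = σ(3) while 0 ≠ 3, so σ is not injective.
Since σ is not injective, we find the least positive k with σ(k) = σ(0): this means 72k ≡ 0 (mod 108), i.e. 108 ∣ 72k. Since gcd(72, 108) = 36, dividing through by 36 this holds exactly when 3 ∣ 2k, and as gcd(2, 3) = 1, exactly when 3 ∣ k.
The smallest positive such k is 3.

3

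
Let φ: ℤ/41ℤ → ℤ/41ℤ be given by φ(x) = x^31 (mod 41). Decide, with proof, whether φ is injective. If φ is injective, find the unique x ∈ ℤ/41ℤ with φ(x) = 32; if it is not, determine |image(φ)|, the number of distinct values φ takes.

Since 41 is prime, the nonzero elements of ℤ/41ℤ form a cyclic group of order 40.
As gcd(31, 40) = 1, raising to the 31st power is a bijection on this group: if u^31 ≡ v^31 then (uv^{−1})^31 = 1, and the only element of order dividing gcd(31, 40) = 1 is 1, so u = v.
With φ(0) = 0 this makes φ injective on all of ℤ/41ℤ, hence bijective (finite equal-size domain and codomain). In particular φ is injective.
Since φ is injective, we find the preimage of 32. The inverse of x ↦ x^31 on (ℤ/41ℤ)^× is x ↦ x^31, because 31·31 = 961 = 24·40 + 1 ≡ 1 (mod 40) and x^{40} = 1 for x ≠ 0 (Fermat). So φ⁻¹(32) = 32^31 mod 41.
Repeated squaring mod 41: 32^1 ≡ 32, 32^2 ≡ 32² = 1024 ≡ 40, 32^4 ≡ 40² = 1600 ≡ 1, 32^8 ≡ 1² = 1, 32^16 ≡ 1² = 1. Since 31 = 16 + 8 + 4 + 2 + 1, 32^31 ≡ 1·1·1·40·32: 1·1 = 1, then 1·1 = 1, then 1·40 = 40, then 40·32 = 1280 ≡ 9. So 32^31 ≡ 9 (mod 41).
Hence φ⁻¹(32) = 9.

9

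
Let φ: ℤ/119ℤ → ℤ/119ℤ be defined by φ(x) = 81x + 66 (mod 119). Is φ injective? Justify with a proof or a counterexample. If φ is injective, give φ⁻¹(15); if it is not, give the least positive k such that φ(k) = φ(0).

Suppose φ(s) = φ(t) in ℤ/119ℤ. Then 81s + 66 ≡ 81t + 66 (mod 119), hence 81(s − t) ≡ 0 (mod 119).
Since gcd(81, 119) = 1, 81 is invertible modulo 119, thus s − t ≡ 0 (mod 119), i.e. s = t.
Hence φ is injective.
We now compute 81⁻¹ mod 119 explicitly. Euclid's algorithm: 119 = 1·81 + 38, 81 = 2·38 + 5, 38 = 7·5 + 3, 5 = 1·3 + 2, 3 = 1·2 + 1; back-substituting gives 1 = 72·81 − 49·119, so 81⁻¹ ≡ 72 (mod 119).
Since φ is injective, we compute φ⁻¹(15): solve 81x + 66 ≡ 15 (mod 119), i.e. 81x ≡ 68 (mod 119).
Multiplying by 81⁻¹ = 72 gives x ≡ 72·68 = 4896 = 41·119 + 17 ≡ 17 (mod 119).
Check: φ(17) = 81·17 + 66 = 1443 = 12·119 + 15 ≡ 15 (mod 119).

17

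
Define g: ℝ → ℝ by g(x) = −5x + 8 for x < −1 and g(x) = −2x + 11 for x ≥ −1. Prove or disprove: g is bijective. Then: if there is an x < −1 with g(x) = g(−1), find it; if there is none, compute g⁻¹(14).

-6/5

Both pieces are strictly decreasing (slopes −5 and −2), so each is injective on its own interval.
The left piece maps (−∞, −1) onto (13, ∞); the right piece maps [−1, ∞) onto (−∞, 13].
Since 13 = 13, the images partition ℝ: g is injective and surjective, hence bijective.
Because the two images are disjoint, no x < −1 has g(x) = g(−1), so we compute g⁻¹(14): 14 lies in (13, ∞), so solve −5x + 8 = 14: x = (14 − 8)/(−5) = −6/5.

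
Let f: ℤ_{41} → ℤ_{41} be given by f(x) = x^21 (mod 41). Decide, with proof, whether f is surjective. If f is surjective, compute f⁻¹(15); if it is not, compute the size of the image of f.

Since 41 is prime, the nonzero elements of ℤ_{41} form a cyclic group of order 40.
As gcd(21, 40) = 1, raising to the 21st power is a bijection on this group: if u^21 ≡ v^21 then (uv^{−1})^21 = 1, and the only element of order dividing gcd(21, 40) = 1 is 1, so u = v.
With f(0) = 0 this makes f injective on all of ℤ_{41}, hence bijective (finite equal-size domain and codomain). In particular f is surjective.
Since f is surjective, we find the preimage of 15. The inverse of x ↦ x^21 on (ℤ_{41})^× is x ↦ x^21, because 21·21 = 441 = 11·40 + 1 ≡ 1 (mod 40) and x^{40} = 1 for x ≠ 0 (Fermat). So f⁻¹(15) = 15^21 mod 41.
Repeated squaring mod 41: 15^1 ≡ 15, 15^2 ≡ 15² = 225 ≡ 20, 15^4 ≡ 20² = 400 ≡ 31, 15^8 ≡ 31² = 961 ≡ 18, 15^16 ≡ 18² = 324 ≡ 37. Since 21 = 16 + 4 + 1, 15^21 ≡ 37·31·15: 37·31 = 1147 ≡ 40, then 40·15 = 600 ≡ 26. So 15^21 ≡ 26 (mod 41).
Hence f⁻¹(15) = 26.

26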